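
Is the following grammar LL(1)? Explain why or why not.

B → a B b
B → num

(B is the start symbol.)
For B:
  PREDICT(B → a B b) = { 'a' }
  PREDICT(B → num) = { 'num' }

All predict sets are disjoint. The grammar IS LL(1).

Answer: Yes, the grammar is LL(1).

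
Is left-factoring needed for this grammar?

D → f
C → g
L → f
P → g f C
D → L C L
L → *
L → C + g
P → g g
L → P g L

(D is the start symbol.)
Left-factoring is needed when two productions for the same non-terminal
share a common prefix on the right-hand side.

Productions for D:
  D → f
  D → L C L
Productions for L:
  L → f
  L → *
  L → C + g
  L → P g L
Productions for P:
  P → g f C
  P → g g

Found common prefix 'g' in productions for P

Answer: Yes, P has productions with common prefix 'g'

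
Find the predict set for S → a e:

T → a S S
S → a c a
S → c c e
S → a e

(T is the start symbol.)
{ 'a' }

PREDICT(S → a e) = (FIRST(RHS) \ {ε}) ∪ (FOLLOW(S) if ε ∈ FIRST(RHS), i.e. RHS ⇒* ε)
FIRST(a e) = { 'a' }
ε ∉ FIRST(a e), so FOLLOW(S) is not added.
PREDICT(S → a e) = { 'a' }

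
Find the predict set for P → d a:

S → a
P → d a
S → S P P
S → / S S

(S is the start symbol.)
{ 'd' }

PREDICT(P → d a) = (FIRST(RHS) \ {ε}) ∪ (FOLLOW(P) if ε ∈ FIRST(RHS), i.e. RHS ⇒* ε)
FIRST(d a) = { 'd' }
ε ∉ FIRST(d a), so FOLLOW(P) is not added.
PREDICT(P → d a) = { 'd' }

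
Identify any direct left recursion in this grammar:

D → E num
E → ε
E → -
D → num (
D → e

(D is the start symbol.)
D → E num: starts with E
E → ε: starts with ε
E → -: starts with '-'
D → num (: starts with num
D → e: starts with e

No direct left recursion found.

Answer: No direct left recursion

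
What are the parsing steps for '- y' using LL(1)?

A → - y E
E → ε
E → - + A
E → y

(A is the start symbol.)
Stack is shown with the top on the left.

Stack    Input  Action
----------------------
A $      - y $  output A → - y E
- y E $  - y $  match '-'
y E $    y $    match 'y'
E $      $      output E → ε
$        $      accept

The string is accepted.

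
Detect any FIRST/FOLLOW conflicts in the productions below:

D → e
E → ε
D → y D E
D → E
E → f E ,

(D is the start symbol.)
Nullable non-terminals: D, E.
FIRST sets used below: FIRST(E) = { 'f', ε }

D: nullable alternative(s) D → E; FOLLOW(D) = { $, 'f' }
  D → e: FIRST \ {ε} = { 'e' } — disjoint from FOLLOW(D)
  D → y D E: FIRST \ {ε} = { 'y' } — disjoint from FOLLOW(D)
  D → E: FIRST \ {ε} = { 'f' } — this is the only nullable alternative, skip

E: nullable alternative(s) E → ε; FOLLOW(E) = { $, ',', 'f' }
  E → ε: FIRST \ {ε} = { } — this is the only nullable alternative, skip
  E → f E ,: FIRST \ {ε} = { 'f' } — overlaps FOLLOW(E) on { 'f' }: CONFLICT

So the grammar has 1 FIRST/FOLLOW conflict (marked CONFLICT above).

Answer: Yes. E → f E ',' with FOLLOW(E) on { 'f' }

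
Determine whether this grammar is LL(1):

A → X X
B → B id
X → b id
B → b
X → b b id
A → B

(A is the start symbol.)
Relevant sets:
  FIRST(X) = { 'b' }
  FIRST(B) = { 'b' }

For A:
  PREDICT(A → X X) = { 'b' }
  PREDICT(A → B) = { 'b' }
For B:
  PREDICT(B → B id) = { 'b' }
  PREDICT(B → b) = { 'b' }
For X:
  PREDICT(X → b id) = { 'b' }
  PREDICT(X → b b id) = { 'b' }

Conflict found: Predict set conflict for A: { 'b' }
The grammar is NOT LL(1).

Answer: No. Predict set conflict for A: { 'b' }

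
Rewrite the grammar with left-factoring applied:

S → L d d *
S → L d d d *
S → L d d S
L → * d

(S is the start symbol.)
Left-factoring transforms A → αβ₁ | αβ₂ into A → αA' and A' → β₁ | β₂
(α is the longest common prefix among the alternatives). Repeat until
no nonterminal has two alternatives with a common prefix.

Round 1: S has alternatives sharing prefix 'L d d'. Introduce S': S → L d d S'
  Add: S' → *
  Add: S' → d *
  Add: S' → S

No remaining common prefixes — done.

Resulting grammar:
S → L d d S'
S' → *
S' → d *
S' → S
L → * d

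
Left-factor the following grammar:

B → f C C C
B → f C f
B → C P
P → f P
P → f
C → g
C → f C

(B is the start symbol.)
B → f C B'
B' → C C
B' → f
B → C P
P → f P'
P' → P
P' → ε
C → g
C → f C

Left-factoring transforms A → αβ₁ | αβ₂ into A → αA' and A' → β₁ | β₂
(α is the longest common prefix among the alternatives). Repeat until
no nonterminal has two alternatives with a common prefix.

Round 1: B has alternatives sharing prefix 'f C'. Introduce B': B → f C B'
  Add: B' → C C
  Add: B' → f

Round 2: P has alternatives sharing prefix 'f'. Introduce P': P → f P'
  Add: P' → P
  Add: P' → ε

No remaining common prefixes — done.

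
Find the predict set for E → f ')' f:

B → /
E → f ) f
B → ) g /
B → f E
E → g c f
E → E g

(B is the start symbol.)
PREDICT(E → f ')' f) = (FIRST(RHS) \ {ε}) ∪ (FOLLOW(E) if ε ∈ FIRST(RHS), i.e. RHS ⇒* ε)
FIRST(f ')' f) = { 'f' }
ε ∉ FIRST(f ')' f), so FOLLOW(E) is not added.
PREDICT(E → f ')' f) = { 'f' }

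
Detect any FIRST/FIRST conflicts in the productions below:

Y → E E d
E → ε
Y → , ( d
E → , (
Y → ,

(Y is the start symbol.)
Yes. Y → E E d / Y → ',' '(' d on { ',' }; Y → E E d / Y → ',' on { ',' }; Y → ',' '(' d / Y → ',' on { ',' }

A FIRST/FIRST conflict occurs when two productions N → α and N → β for the same non-terminal have FIRST(α) ∩ FIRST(β) ≠ ∅ (with ε ∈ FIRST of a nullable right-hand side, so two nullable alternatives also conflict).

FIRST sets of the non-terminals at (or reachable through a nullable prefix from) the front of some alternative:
  FIRST(E) = { ',', ε }

Productions for Y:
  Y → E E d: FIRST = { ',', 'd' }
  Y → , ( d: FIRST = { ',' }
  Y → ,: FIRST = { ',' }
Productions for E:
  E → ε: FIRST = { ε }
  E → , (: FIRST = { ',' }

Conflict for Y: Y → E E d and Y → , ( d
  Overlap: { ',' }
Conflict for Y: Y → E E d and Y → ,
  Overlap: { ',' }
Conflict for Y: Y → , ( d and Y → ,
  Overlap: { ',' }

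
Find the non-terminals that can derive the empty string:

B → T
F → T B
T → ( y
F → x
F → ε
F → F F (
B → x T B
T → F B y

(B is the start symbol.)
ε-productions: F → ε
So F is immediately nullable.
No further non-terminal can be added: every production for the remaining non-terminals contains a terminal or a non-nullable non-terminal.
Nullable = { 'F' }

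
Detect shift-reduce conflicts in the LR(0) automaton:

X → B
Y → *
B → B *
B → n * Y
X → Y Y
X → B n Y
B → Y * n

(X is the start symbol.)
Yes — I2: [X → B .] vs [B → B . *]; I8: [Y → * .] vs [B → Y * . n]

A shift-reduce conflict occurs when an LR(0) state has both:
  - a complete (reduce) item [A → α .] (dot at the end), and
  - a shift item [B → β . c γ] (dot before a terminal).

Augment with X' → X and build the canonical LR(0) collection (I0 = CLOSURE({[X' → . X]}), then GOTO on every symbol after a dot until no new states appear). It has 14 states:
  I0: { [B → . B *], [B → . Y * n], [B → . n * Y], [X → . B n Y], [X → . B], [X → . Y Y], [X' → . X], [Y → . *] }  — shift
  I1: { [Y → * .] }  — reduce
  I2: { [B → B . *], [X → B . n Y], [X → B .] }  — shift, reduce
  I3: { [X' → X .] }  — accept
  I4: { [B → Y . * n], [X → Y . Y], [Y → . *] }  — shift
  I5: { [B → n . * Y] }  — shift
  I6: { [B → n * . Y], [Y → . *] }  — shift
  I7: { [B → n * Y .] }  — reduce
  I8: { [B → Y * . n], [Y → * .] }  — shift, reduce
  I9: { [X → Y Y .] }  — reduce
  I10: { [B → Y * n .] }  — reduce
  I11: { [B → B * .] }  — reduce
  I12: { [X → B n . Y], [Y → . *] }  — shift
  I13: { [X → B n Y .] }  — reduce

I2 contains reduce item [X → B .] and shift items [B → B . *], [X → B . n Y] — shift-reduce conflict.
I8 contains reduce item [Y → * .] and shift item [B → Y * . n] — shift-reduce conflict.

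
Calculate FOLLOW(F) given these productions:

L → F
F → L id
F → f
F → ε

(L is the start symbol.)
{ $, 'id' }

In L → F: F is at the end, add FOLLOW(L)

The FOLLOW sets referred to above (computed the same way, to a fixed point):
  FOLLOW(L) = { $, 'id' }

Taking the union: FOLLOW(F) = { $, 'id' }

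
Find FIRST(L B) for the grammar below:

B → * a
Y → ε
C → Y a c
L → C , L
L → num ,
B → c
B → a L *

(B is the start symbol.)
{ 'a', 'num' }

FIRST sets of the non-terminals involved (from the grammar, by fixed-point iteration):
  FIRST(L) = { 'a', 'num' }

To compute FIRST(L B), process the symbols left to right:
Symbol L is a non-terminal. Add FIRST(L) \ {ε} = { 'a', 'num' }
L is not nullable (ε ∉ FIRST(L)), so stop here.
FIRST(L B) = { 'a', 'num' }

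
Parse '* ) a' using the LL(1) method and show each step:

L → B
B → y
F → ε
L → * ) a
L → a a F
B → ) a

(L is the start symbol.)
Stack is shown with the top on the left.

Stack    Input    Action
------------------------
L $      * ) a $  output L → * ) a
* ) a $  * ) a $  match '*'
) a $    ) a $    match ')'
a $      a $      match 'a'
$        $        accept

The string is accepted.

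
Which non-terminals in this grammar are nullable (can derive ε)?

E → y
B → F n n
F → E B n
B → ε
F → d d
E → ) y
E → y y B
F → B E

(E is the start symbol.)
{ 'B' }

A non-terminal is nullable if it can derive ε (the empty string): either it has an ε-production, or it has a production whose right-hand side consists entirely of nullable non-terminals.

ε-productions: B → ε
So B is immediately nullable.
No further non-terminal can be added: every production for the remaining non-terminals contains a terminal or a non-nullable non-terminal.
Nullable = { 'B' }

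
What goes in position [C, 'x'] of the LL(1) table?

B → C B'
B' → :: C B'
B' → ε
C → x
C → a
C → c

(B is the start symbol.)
C → x

To find M[C, 'x'], we find productions for C where 'x' is in the predict set (PREDICT(N → α) = (FIRST(α) \ {ε}) ∪ (FOLLOW(N) if α ⇒* ε)).

C → x: PREDICT = { 'x' }
  'x' is in predict set, so this production goes in M[C, 'x']
C → a: PREDICT = { 'a' }
C → c: PREDICT = { 'c' }

M[C, 'x'] = C → x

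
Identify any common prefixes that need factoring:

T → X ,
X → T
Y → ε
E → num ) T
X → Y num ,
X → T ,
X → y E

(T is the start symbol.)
Left-factoring is needed when two productions for the same non-terminal
share a common prefix on the right-hand side.

Productions for X:
  X → T
  X → Y num ,
  X → T ,
  X → y E

Found common prefix 'T' in productions for X

Answer: Yes, X has productions with common prefix 'T'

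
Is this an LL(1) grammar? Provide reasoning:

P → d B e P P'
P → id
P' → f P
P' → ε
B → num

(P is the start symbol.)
No. Predict set conflict for P': { 'f' }

Relevant sets:
  FOLLOW(P') = { $, 'f' }

For P:
  PREDICT(P → d B e P P') = { 'd' }
  PREDICT(P → id) = { 'id' }
For P':
  PREDICT(P' → f P) = { 'f' }
  PREDICT(P' → ε) = { $, 'f' }
B has a single production, so nothing to check there.

Conflict found: Predict set conflict for P': { 'f' }
The grammar is NOT LL(1).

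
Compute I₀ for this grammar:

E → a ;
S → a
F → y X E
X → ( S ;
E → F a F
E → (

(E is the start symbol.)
{ [E → . (], [E → . F a F], [E → . a ;], [E' → . E], [F → . y X E] }

First, augment the grammar with E' → E
I₀ = CLOSURE({ [E' → . E] }):
  [E' → . E] has the dot before E: add [E → . a ;], [E → . F a F], [E → . (]
  [E → . F a F] has the dot before F: add [F → . y X E]
No further items can be added.

I₀ = { [E → . (], [E → . F a F], [E → . a ;], [E' → . E], [F → . y X E] }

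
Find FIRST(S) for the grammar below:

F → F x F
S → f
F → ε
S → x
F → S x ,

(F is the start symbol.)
To compute FIRST(S), examine every production with S on the left-hand side, reading each right-hand side left to right until a non-nullable symbol is reached.

From S → f:
  - f is a terminal: add 'f' and stop
From S → x:
  - x is a terminal: add 'x' and stop

Collecting: FIRST(S) = { 'f', 'x' }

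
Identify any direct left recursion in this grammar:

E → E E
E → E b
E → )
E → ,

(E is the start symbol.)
Yes, E is left-recursive

Direct left recursion occurs when N → N α for some non-terminal N (the right-hand side begins with the left-hand side itself).

E → E E: LEFT RECURSIVE (starts with E)
E → E b: LEFT RECURSIVE (starts with E)
E → ): starts with ')'
E → ,: starts with ','

The grammar has direct left recursion on: E.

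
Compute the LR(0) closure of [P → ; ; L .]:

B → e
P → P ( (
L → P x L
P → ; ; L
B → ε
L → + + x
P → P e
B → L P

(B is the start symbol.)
Start with: [P → ; ; L .]
The dot is at the end, so nothing is added.

CLOSURE = { [P → ; ; L .] }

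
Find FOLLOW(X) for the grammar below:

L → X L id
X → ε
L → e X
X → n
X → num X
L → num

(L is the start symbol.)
{ $, 'e', 'id', 'n', 'num' }

To compute FOLLOW(X), find every occurrence of X on a right-hand side N → α X β: add FIRST(β) \ {ε}, and if β is empty or nullable also add FOLLOW(N). Iterate to a fixed point.

In L → X L id: X is followed by L id, add FIRST(L id) \ {ε} = { 'e', 'n', 'num' }
In L → e X: X is at the end, add FOLLOW(L)
In X → num X: X is at the end; this adds FOLLOW(X) to itself — nothing new

The FOLLOW sets referred to above (computed the same way, to a fixed point):
  FOLLOW(L) = { $, 'id' }

Taking the union: FOLLOW(X) = { $, 'e', 'id', 'n', 'num' }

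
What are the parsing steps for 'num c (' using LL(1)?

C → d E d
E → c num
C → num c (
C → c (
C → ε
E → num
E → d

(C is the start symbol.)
LL(1) parsing maintains a stack (initially the start symbol over $) and the input. At each step: if the stack top is a terminal, match it against the current input token; if it is a non-terminal N, replace it with the RHS of M[N, lookahead] (the unique production whose predict set contains the lookahead).

Stack is shown with the top on the left.

Stack      Input      Action
----------------------------
C $        num c ( $  output C → num c (
num c ( $  num c ( $  match 'num'
c ( $      c ( $      match 'c'
( $        ( $        match '('
$          $          accept

The string is accepted.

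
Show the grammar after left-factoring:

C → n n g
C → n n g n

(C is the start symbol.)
C → n n g C'
C' → ε
C' → n

Left-factoring transforms A → αβ₁ | αβ₂ into A → αA' and A' → β₁ | β₂
(α is the longest common prefix among the alternatives). Repeat until
no nonterminal has two alternatives with a common prefix.

Round 1: C has alternatives sharing prefix 'n n g'. Introduce C': C → n n g C'
  Add: C' → ε
  Add: C' → n

No remaining common prefixes — done.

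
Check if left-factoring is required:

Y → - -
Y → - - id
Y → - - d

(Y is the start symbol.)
Yes, Y has productions with common prefix '- -'

Left-factoring is needed when two productions for the same non-terminal
share a common prefix on the right-hand side.

Productions for Y:
  Y → - -
  Y → - - id
  Y → - - d

Found common prefix '- -' in productions for Y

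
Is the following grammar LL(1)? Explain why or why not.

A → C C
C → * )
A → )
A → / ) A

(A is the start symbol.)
A grammar is LL(1) if for each non-terminal N with multiple productions, the predict sets of those productions are pairwise disjoint, where PREDICT(N → α) = (FIRST(α) \ {ε}) ∪ (FOLLOW(N) if α ⇒* ε).

Relevant sets:
  FIRST(C) = { '*' }

For A:
  PREDICT(A → C C) = { '*' }
  PREDICT(A → ')') = { ')' }
  PREDICT(A → '/' ')' A) = { '/' }
C has a single production, so nothing to check there.

All predict sets are disjoint. The grammar IS LL(1).

Answer: Yes, the grammar is LL(1).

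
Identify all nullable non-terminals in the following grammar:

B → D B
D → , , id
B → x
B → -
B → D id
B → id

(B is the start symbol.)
None

There are no ε-productions, so no non-terminal can derive ε.
No non-terminals are nullable.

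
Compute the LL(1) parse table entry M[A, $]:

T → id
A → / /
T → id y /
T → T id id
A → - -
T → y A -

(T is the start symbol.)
To find M[A, $], we find productions for A where $ is in the predict set (PREDICT(N → α) = (FIRST(α) \ {ε}) ∪ (FOLLOW(N) if α ⇒* ε)).

A → / /: PREDICT = { '/' }
A → - -: PREDICT = { '-' }

M[A, $] is empty (no production applies)

Answer: Empty (error entry)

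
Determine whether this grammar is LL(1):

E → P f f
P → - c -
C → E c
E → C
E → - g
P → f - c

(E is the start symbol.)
No. Predict set conflict for E: { '-', 'f' }

Relevant sets:
  FIRST(P) = { '-', 'f' }
  FIRST(C) = { '-', 'f' }

For E:
  PREDICT(E → P f f) = { '-', 'f' }
  PREDICT(E → C) = { '-', 'f' }
  PREDICT(E → '-' g) = { '-' }
For P:
  PREDICT(P → '-' c '-') = { '-' }
  PREDICT(P → f '-' c) = { 'f' }
C has a single production, so nothing to check there.

Conflict found: Predict set conflict for E: { '-', 'f' }
The grammar is NOT LL(1).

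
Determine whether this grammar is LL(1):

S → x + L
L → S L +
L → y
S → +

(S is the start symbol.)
A grammar is LL(1) if for each non-terminal N with multiple productions, the predict sets of those productions are pairwise disjoint, where PREDICT(N → α) = (FIRST(α) \ {ε}) ∪ (FOLLOW(N) if α ⇒* ε).

Relevant sets:
  FIRST(S) = { '+', 'x' }

For S:
  PREDICT(S → x '+' L) = { 'x' }
  PREDICT(S → '+') = { '+' }
For L:
  PREDICT(L → S L '+') = { '+', 'x' }
  PREDICT(L → y) = { 'y' }

All predict sets are disjoint. The grammar IS LL(1).

Answer: Yes, the grammar is LL(1).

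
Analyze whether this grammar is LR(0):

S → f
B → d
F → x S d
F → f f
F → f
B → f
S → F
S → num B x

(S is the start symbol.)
No. Shift-reduce conflict between [F → f .] and [F → f . f]

A grammar is LR(0) if no state in the canonical LR(0) collection has:
  - both a shift item (dot before a terminal) and a complete item (shift-reduce conflict), or
  - two or more complete items (reduce-reduce conflict; the accept item [S' → S .] counts as a complete item here).

Augment with S' → S and build the canonical LR(0) collection (I0 = CLOSURE({[S' → . S]}), then GOTO on every symbol after a dot until no new states appear). It has 13 states:
  I0: { [F → . f f], [F → . f], [F → . x S d], [S → . F], [S → . f], [S → . num B x], [S' → . S] }  — shift
  I1: { [S → F .] }  — reduce
  I2: { [S' → S .] }  — accept
  I3: { [F → f . f], [F → f .], [S → f .] }  — shift, 2 reduces
  I4: { [B → . d], [B → . f], [S → num . B x] }  — shift
  I5: { [F → . f f], [F → . f], [F → . x S d], [F → x . S d], [S → . F], [S → . f], [S → . num B x] }  — shift
  I6: { [F → x S . d] }  — shift
  I7: { [F → x S d .] }  — reduce
  I8: { [S → num B . x] }  — shift
  I9: { [B → d .] }  — reduce
  I10: { [B → f .] }  — reduce
  I11: { [S → num B x .] }  — reduce
  I12: { [F → f f .] }  — reduce

Conflict in state I3:
  Shift-reduce conflict between [F → f .] and [F → f . f]
So the grammar is NOT LR(0).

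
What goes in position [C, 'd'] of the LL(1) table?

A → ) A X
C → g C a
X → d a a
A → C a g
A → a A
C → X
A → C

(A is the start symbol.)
C → X

To find M[C, 'd'], we find productions for C where 'd' is in the predict set (PREDICT(N → α) = (FIRST(α) \ {ε}) ∪ (FOLLOW(N) if α ⇒* ε)).

Relevant sets:
  FIRST(X) = { 'd' }

C → g C a: PREDICT = { 'g' }
C → X: PREDICT = { 'd' }
  'd' is in predict set, so this production goes in M[C, 'd']

M[C, 'd'] = C → X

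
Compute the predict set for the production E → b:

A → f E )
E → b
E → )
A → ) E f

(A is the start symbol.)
{ 'b' }

PREDICT(E → b) = (FIRST(RHS) \ {ε}) ∪ (FOLLOW(E) if ε ∈ FIRST(RHS), i.e. RHS ⇒* ε)
FIRST(b) = { 'b' }
ε ∉ FIRST(b), so FOLLOW(E) is not added.
PREDICT(E → b) = { 'b' }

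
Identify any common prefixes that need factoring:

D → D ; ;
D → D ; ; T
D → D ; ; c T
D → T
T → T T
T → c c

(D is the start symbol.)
Yes, D has productions with common prefix 'D ; ;'

Left-factoring is needed when two productions for the same non-terminal
share a common prefix on the right-hand side.

Productions for D:
  D → D ; ;
  D → D ; ; T
  D → D ; ; c T
  D → T
Productions for T:
  T → T T
  T → c c

Found common prefix 'D ; ;' in productions for D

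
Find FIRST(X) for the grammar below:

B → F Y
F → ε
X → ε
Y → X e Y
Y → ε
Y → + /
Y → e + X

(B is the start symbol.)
To compute FIRST(X), examine every production with X on the left-hand side, reading each right-hand side left to right until a non-nullable symbol is reached.

From X → ε:
  - ε-production, so ε ∈ FIRST(X)

Collecting: FIRST(X) = { ε }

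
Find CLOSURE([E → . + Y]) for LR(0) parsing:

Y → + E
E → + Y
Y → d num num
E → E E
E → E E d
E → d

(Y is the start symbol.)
To compute CLOSURE, for each item [A → α.Bβ] where B is a non-terminal, add [B → .γ] for all productions B → γ; repeat for the newly added items until nothing changes.

Start with: [E → . + Y]
The dot precedes the terminal '+', so nothing is added.

CLOSURE = { [E → . + Y] }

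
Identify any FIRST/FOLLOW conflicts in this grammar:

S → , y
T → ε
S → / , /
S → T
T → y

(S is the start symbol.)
A FIRST/FOLLOW conflict occurs when a non-terminal N has a nullable alternative N → β (β ⇒* ε) and another alternative N → α with FIRST(α) ∩ FOLLOW(N) ≠ ∅: on such a lookahead the parser cannot decide between expanding α and letting N vanish via β.

Nullable non-terminals: S, T.
FIRST sets used below: FIRST(T) = { 'y', ε }

S: nullable alternative(s) S → T; FOLLOW(S) = { $ }
  S → , y: FIRST \ {ε} = { ',' } — disjoint from FOLLOW(S)
  S → / , /: FIRST \ {ε} = { '/' } — disjoint from FOLLOW(S)
  S → T: FIRST \ {ε} = { 'y' } — this is the only nullable alternative, skip

T: nullable alternative(s) T → ε; FOLLOW(T) = { $ }
  T → ε: FIRST \ {ε} = { } — this is the only nullable alternative, skip
  T → y: FIRST \ {ε} = { 'y' } — disjoint from FOLLOW(T)

No FIRST/FOLLOW conflicts found.

Answer: No FIRST/FOLLOW conflicts.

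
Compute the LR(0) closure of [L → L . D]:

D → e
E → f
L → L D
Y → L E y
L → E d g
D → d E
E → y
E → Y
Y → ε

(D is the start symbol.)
To compute CLOSURE, for each item [A → α.Bβ] where B is a non-terminal, add [B → .γ] for all productions B → γ; repeat for the newly added items until nothing changes.

Start with: [L → L . D]
  [L → L . D] has the dot before D: add [D → . e], [D → . d E]
No further items can be added.

CLOSURE = { [D → . d E], [D → . e], [L → L . D] }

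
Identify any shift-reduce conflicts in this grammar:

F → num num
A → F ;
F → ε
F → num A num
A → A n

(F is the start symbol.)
Yes — I0: [F → .] vs [F → . num A num]; I2: [F → .] vs [F → . num A num]; I5: [F → .] vs [F → . num A num]

A shift-reduce conflict occurs when an LR(0) state has both:
  - a complete (reduce) item [A → α .] (dot at the end), and
  - a shift item [B → β . c γ] (dot before a terminal).

Augment with F' → F and build the canonical LR(0) collection (I0 = CLOSURE({[F' → . F]}), then GOTO on every symbol after a dot until no new states appear). It has 9 states:
  I0: { [F → . num A num], [F → . num num], [F → .], [F' → . F] }  — shift, reduce
  I1: { [F' → F .] }  — accept
  I2: { [A → . A n], [A → . F ;], [F → . num A num], [F → . num num], [F → .], [F → num . A num], [F → num . num] }  — shift, reduce
  I3: { [A → A . n], [F → num A . num] }  — shift
  I4: { [A → F . ;] }  — shift
  I5: { [A → . A n], [A → . F ;], [F → . num A num], [F → . num num], [F → .], [F → num . A num], [F → num . num], [F → num num .] }  — shift, 2 reduces
  I6: { [A → F ; .] }  — reduce
  I7: { [A → A n .] }  — reduce
  I8: { [F → num A num .] }  — reduce

I0 contains reduce item [F → .] and shift items [F → . num A num], [F → . num num] — shift-reduce conflict.
I2 contains reduce item [F → .] and shift items [F → . num A num], [F → . num num], [F → num . num] — shift-reduce conflict.
I5 contains reduce items [F → .], [F → num num .] and shift items [F → . num A num], [F → . num num], [F → num . num] — shift-reduce conflict.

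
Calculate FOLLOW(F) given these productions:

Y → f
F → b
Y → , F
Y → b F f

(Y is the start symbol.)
{ $, 'f' }

To compute FOLLOW(F), find every occurrence of F on a right-hand side N → α F β: add FIRST(β) \ {ε}, and if β is empty or nullable also add FOLLOW(N). Iterate to a fixed point.

In Y → , F: F is at the end, add FOLLOW(Y)
In Y → b F f: F is followed by f, add FIRST(f) \ {ε} = { 'f' }

The FOLLOW sets referred to above (computed the same way, to a fixed point):
  FOLLOW(Y) = { $ }

Taking the union: FOLLOW(F) = { $, 'f' }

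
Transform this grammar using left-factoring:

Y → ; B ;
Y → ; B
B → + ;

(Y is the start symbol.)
Y → ; B Y'
Y' → ;
Y' → ε
B → + ;

Left-factoring transforms A → αβ₁ | αβ₂ into A → αA' and A' → β₁ | β₂
(α is the longest common prefix among the alternatives). Repeat until
no nonterminal has two alternatives with a common prefix.

Round 1: Y has alternatives sharing prefix '; B'. Introduce Y': Y → ; B Y'
  Add: Y' → ;
  Add: Y' → ε

No remaining common prefixes — done.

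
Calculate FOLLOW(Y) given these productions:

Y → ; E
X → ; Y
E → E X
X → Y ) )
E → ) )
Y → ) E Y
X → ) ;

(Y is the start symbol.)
Y is the start symbol, so $ ∈ FOLLOW(Y).
In X → ; Y: Y is at the end, add FOLLOW(X)
In X → Y ) ): Y is followed by ')' ')', add FIRST(')' ')') \ {ε} = { ')' }
In Y → ) E Y: Y is at the end; this adds FOLLOW(Y) to itself — nothing new

The FOLLOW sets referred to above (computed the same way, to a fixed point):
  FOLLOW(X) = { $, ')', ';' }

Taking the union: FOLLOW(Y) = { $, ')', ';' }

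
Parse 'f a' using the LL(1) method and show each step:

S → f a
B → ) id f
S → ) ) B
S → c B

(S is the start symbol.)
LL(1) parsing maintains a stack (initially the start symbol over $) and the input. At each step: if the stack top is a terminal, match it against the current input token; if it is a non-terminal N, replace it with the RHS of M[N, lookahead] (the unique production whose predict set contains the lookahead).

Stack is shown with the top on the left.

Stack  Input  Action
--------------------
S $    f a $  output S → f a
f a $  f a $  match 'f'
a $    a $    match 'a'
$      $      accept

The string is accepted.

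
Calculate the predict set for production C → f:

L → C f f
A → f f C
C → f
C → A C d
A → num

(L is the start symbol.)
PREDICT(C → f) = (FIRST(RHS) \ {ε}) ∪ (FOLLOW(C) if ε ∈ FIRST(RHS), i.e. RHS ⇒* ε)
FIRST(f) = { 'f' }
ε ∉ FIRST(f), so FOLLOW(C) is not added.
PREDICT(C → f) = { 'f' }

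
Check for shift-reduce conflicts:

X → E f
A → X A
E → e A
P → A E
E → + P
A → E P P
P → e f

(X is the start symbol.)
A shift-reduce conflict occurs when an LR(0) state has both:
  - a complete (reduce) item [A → α .] (dot at the end), and
  - a shift item [B → β . c γ] (dot before a terminal).

Augment with X' → X and build the canonical LR(0) collection (I0 = CLOSURE({[X' → . X]}), then GOTO on every symbol after a dot until no new states appear). It has 17 states:
  I0: { [E → . + P], [E → . e A], [X → . E f], [X' → . X] }  — shift
  I1: { [A → . E P P], [A → . X A], [E → + . P], [E → . + P], [E → . e A], [P → . A E], [P → . e f], [X → . E f] }  — shift
  I2: { [X → E . f] }  — shift
  I3: { [X' → X .] }  — accept
  I4: { [A → . E P P], [A → . X A], [E → . + P], [E → . e A], [E → e . A], [X → . E f] }  — shift
  I5: { [E → e A .] }  — reduce
  I6: { [A → . E P P], [A → . X A], [A → E . P P], [E → . + P], [E → . e A], [P → . A E], [P → . e f], [X → . E f], [X → E . f] }  — shift
  I7: { [A → . E P P], [A → . X A], [A → X . A], [E → . + P], [E → . e A], [X → . E f] }  — shift
  I8: { [A → X A .] }  — reduce
  I9: { [E → . + P], [E → . e A], [P → A . E] }  — shift
  I10: { [A → . E P P], [A → . X A], [A → E P . P], [E → . + P], [E → . e A], [P → . A E], [P → . e f], [X → . E f] }  — shift
  I11: { [A → . E P P], [A → . X A], [E → . + P], [E → . e A], [E → e . A], [P → e . f], [X → . E f] }  — shift
  I12: { [X → E f .] }  — reduce
  I13: { [P → e f .] }  — reduce
  I14: { [A → E P P .] }  — reduce
  I15: { [P → A E .] }  — reduce
  I16: { [E → + P .] }  — reduce

No state contains both a complete item and a shift item.

Answer: No shift-reduce conflicts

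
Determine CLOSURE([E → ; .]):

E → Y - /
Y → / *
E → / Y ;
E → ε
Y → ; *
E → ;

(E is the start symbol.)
Start with: [E → ; .]
The dot is at the end, so nothing is added.

CLOSURE = { [E → ; .] }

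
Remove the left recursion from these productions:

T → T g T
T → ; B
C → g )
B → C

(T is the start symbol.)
T → ; B T'
T' → g T T'
T' → ε
C → g )
B → C

T is directly left-recursive. The standard transformation for
  A → A α₁ | ... | A α_m | β₁ | ... | β_n
is
  A  → β₁ A' | ... | β_n A'
  A' → α₁ A' | ... | α_m A' | ε

T → ; B becomes T → ; B T'
T → T g T becomes T' → g T T'
Add T' → ε

Productions for other non-terminals are unchanged:
  C → g )
  B → C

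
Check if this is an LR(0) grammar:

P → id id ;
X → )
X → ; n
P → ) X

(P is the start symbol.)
Yes, the grammar is LR(0)

Augment with P' → P and build the canonical LR(0) collection (I0 = CLOSURE({[P' → . P]}), then GOTO on every symbol after a dot until no new states appear). It has 10 states:
  I0: { [P → . ) X], [P → . id id ;], [P' → . P] }  — shift
  I1: { [P → ) . X], [X → . )], [X → . ; n] }  — shift
  I2: { [P' → P .] }  — accept
  I3: { [P → id . id ;] }  — shift
  I4: { [P → id id . ;] }  — shift
  I5: { [P → id id ; .] }  — reduce
  I6: { [X → ) .] }  — reduce
  I7: { [X → ; . n] }  — shift
  I8: { [P → ) X .] }  — reduce
  I9: { [X → ; n .] }  — reduce

Every state is either a pure shift/goto state or contains exactly one complete item and nothing to shift — no conflicts. The grammar is LR(0).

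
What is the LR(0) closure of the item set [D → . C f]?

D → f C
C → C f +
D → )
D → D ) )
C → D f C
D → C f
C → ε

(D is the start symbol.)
{ [C → . C f +], [C → . D f C], [C → .], [D → . )], [D → . C f], [D → . D ) )], [D → . f C] }

To compute CLOSURE, for each item [A → α.Bβ] where B is a non-terminal, add [B → .γ] for all productions B → γ; repeat for the newly added items until nothing changes.

Start with: [D → . C f]
  [D → . C f] has the dot before C: add [C → . C f +], [C → . D f C], [C → .]
  [C → . D f C] has the dot before D: add [D → . f C], [D → . )], [D → . D ) )]
No further items can be added.

CLOSURE = { [C → . C f +], [C → . D f C], [C → .], [D → . )], [D → . C f], [D → . D ) )], [D → . f C] }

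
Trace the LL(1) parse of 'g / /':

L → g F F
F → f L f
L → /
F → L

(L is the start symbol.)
Stack is shown with the top on the left.

Stack    Input    Action
------------------------
L $      g / / $  output L → g F F
g F F $  g / / $  match 'g'
F F $    / / $    output F → L
L F $    / / $    output L → /
/ F $    / / $    match '/'
F $      / $      output F → L
L $      / $      output L → /
/ $      / $      match '/'
$        $        accept

The string is accepted.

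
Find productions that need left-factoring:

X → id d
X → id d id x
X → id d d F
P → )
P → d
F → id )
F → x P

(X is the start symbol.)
Left-factoring is needed when two productions for the same non-terminal
share a common prefix on the right-hand side.

Productions for X:
  X → id d
  X → id d id x
  X → id d d F
Productions for P:
  P → )
  P → d
Productions for F:
  F → id )
  F → x P

Found common prefix 'id d' in productions for X

Answer: Yes, X has productions with common prefix 'id d'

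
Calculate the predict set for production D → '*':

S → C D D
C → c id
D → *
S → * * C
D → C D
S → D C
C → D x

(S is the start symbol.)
{ '*' }

PREDICT(D → '*') = (FIRST(RHS) \ {ε}) ∪ (FOLLOW(D) if ε ∈ FIRST(RHS), i.e. RHS ⇒* ε)
FIRST('*') = { '*' }
ε ∉ FIRST('*'), so FOLLOW(D) is not added.
PREDICT(D → '*') = { '*' }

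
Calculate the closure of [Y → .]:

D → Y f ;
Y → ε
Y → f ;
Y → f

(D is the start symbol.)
To compute CLOSURE, for each item [A → α.Bβ] where B is a non-terminal, add [B → .γ] for all productions B → γ; repeat for the newly added items until nothing changes.

Start with: [Y → .]
The dot is at the end, so nothing is added.

CLOSURE = { [Y → .] }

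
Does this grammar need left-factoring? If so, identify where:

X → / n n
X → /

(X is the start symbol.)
Left-factoring is needed when two productions for the same non-terminal
share a common prefix on the right-hand side.

Productions for X:
  X → / n n
  X → /

Found common prefix '/' in productions for X

Answer: Yes, X has productions with common prefix '/'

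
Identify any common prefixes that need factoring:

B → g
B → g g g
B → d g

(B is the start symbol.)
Yes, B has productions with common prefix 'g'

Left-factoring is needed when two productions for the same non-terminal
share a common prefix on the right-hand side.

Productions for B:
  B → g
  B → g g g
  B → d g

Found common prefix 'g' in productions for B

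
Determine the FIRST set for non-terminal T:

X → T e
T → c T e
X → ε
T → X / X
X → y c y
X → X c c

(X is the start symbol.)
{ '/', 'c', 'y' }

To compute FIRST(T), examine every production with T on the left-hand side, reading each right-hand side left to right until a non-nullable symbol is reached.

FIRST sets of the other non-terminals involved (by the same procedure, iterated to a fixed point):
  FIRST(X) = { '/', 'c', 'y', ε }

From T → c T e:
  - c is a terminal: add 'c' and stop
From T → X / X:
  - X is a non-terminal: add FIRST(X) \ {ε} = { '/', 'c', 'y' }
    X is nullable, so continue to the next symbol
  - '/' is a terminal: add '/' and stop

Collecting: FIRST(T) = { '/', 'c', 'y' }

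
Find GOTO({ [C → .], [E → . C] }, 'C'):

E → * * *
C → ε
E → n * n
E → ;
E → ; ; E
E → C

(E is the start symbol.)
GOTO(I, 'C') = CLOSURE({ [A → αX.β] : [A → α.Xβ] ∈ I, X = 'C' })

Items with dot before 'C', with the dot advanced:
  [E → . C] → [E → C .]
Closure adds nothing (no advanced item has the dot before a non-terminal).

GOTO = { [E → C .] }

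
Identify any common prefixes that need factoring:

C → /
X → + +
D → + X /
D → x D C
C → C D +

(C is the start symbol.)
No, left-factoring is not needed

Left-factoring is needed when two productions for the same non-terminal
share a common prefix on the right-hand side.

Productions for C:
  C → /
  C → C D +
Productions for D:
  D → + X /
  D → x D C

No common prefixes found.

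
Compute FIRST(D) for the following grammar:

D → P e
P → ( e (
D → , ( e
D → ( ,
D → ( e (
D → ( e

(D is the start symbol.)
To compute FIRST(D), examine every production with D on the left-hand side, reading each right-hand side left to right until a non-nullable symbol is reached.

FIRST sets of the other non-terminals involved (by the same procedure, iterated to a fixed point):
  FIRST(P) = { '(' }

From D → P e:
  - P is a non-terminal: add FIRST(P) \ {ε} = { '(' }
    P is not nullable, so stop
From D → , ( e:
  - ',' is a terminal: add ',' and stop
From D → ( ,:
  - '(' is a terminal: add '(' and stop
From D → ( e (:
  - '(' is a terminal: add '(' and stop
From D → ( e:
  - '(' is a terminal: add '(' and stop

Collecting: FIRST(D) = { '(', ',' }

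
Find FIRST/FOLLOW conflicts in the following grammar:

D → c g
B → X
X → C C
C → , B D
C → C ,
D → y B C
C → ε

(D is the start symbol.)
Nullable non-terminals: B, C, X.
FIRST sets used below: FIRST(C) = { ',', ε }
B has a nullable alternative but only one production, so nothing to check.

C: nullable alternative(s) C → ε; FOLLOW(C) = { $, ',', 'c', 'y' }
  C → , B D: FIRST \ {ε} = { ',' } — overlaps FOLLOW(C) on { ',' }: CONFLICT
  C → C ,: FIRST \ {ε} = { ',' } — overlaps FOLLOW(C) on { ',' }: CONFLICT
  C → ε: FIRST \ {ε} = { } — this is the only nullable alternative, skip
X has a nullable alternative but only one production, so nothing to check.

D has no nullable alternative, so no FIRST/FOLLOW check is needed there.

So the grammar has 2 FIRST/FOLLOW conflicts (marked CONFLICT above).

Answer: Yes. C → ',' B D with FOLLOW(C) on { ',' }; C → C ',' with FOLLOW(C) on { ',' }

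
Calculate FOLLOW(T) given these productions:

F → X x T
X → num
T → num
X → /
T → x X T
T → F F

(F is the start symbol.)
{ $, '/', 'num' }

In F → X x T: T is at the end, add FOLLOW(F)
In T → x X T: T is at the end; this adds FOLLOW(T) to itself — nothing new

The FOLLOW sets referred to above (computed the same way, to a fixed point):
  FOLLOW(F) = { $, '/', 'num' }

Taking the union: FOLLOW(T) = { $, '/', 'num' }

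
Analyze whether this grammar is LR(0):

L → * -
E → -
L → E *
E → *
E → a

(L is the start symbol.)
A grammar is LR(0) if no state in the canonical LR(0) collection has:
  - both a shift item (dot before a terminal) and a complete item (shift-reduce conflict), or
  - two or more complete items (reduce-reduce conflict; the accept item [L' → L .] counts as a complete item here).

Augment with L' → L and build the canonical LR(0) collection (I0 = CLOSURE({[L' → . L]}), then GOTO on every symbol after a dot until no new states appear). It has 8 states:
  I0: { [E → . *], [E → . -], [E → . a], [L → . * -], [L → . E *], [L' → . L] }  — shift
  I1: { [E → * .], [L → * . -] }  — shift, reduce
  I2: { [E → - .] }  — reduce
  I3: { [L → E . *] }  — shift
  I4: { [L' → L .] }  — accept
  I5: { [E → a .] }  — reduce
  I6: { [L → E * .] }  — reduce
  I7: { [L → * - .] }  — reduce

Conflict in state I1:
  Shift-reduce conflict between [E → * .] and [L → * . -]
So the grammar is NOT LR(0).

Answer: No. Shift-reduce conflict between [E → * .] and [L → * . -]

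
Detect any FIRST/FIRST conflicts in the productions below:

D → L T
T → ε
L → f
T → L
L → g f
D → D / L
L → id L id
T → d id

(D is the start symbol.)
A FIRST/FIRST conflict occurs when two productions N → α and N → β for the same non-terminal have FIRST(α) ∩ FIRST(β) ≠ ∅ (with ε ∈ FIRST of a nullable right-hand side, so two nullable alternatives also conflict).

FIRST sets of the non-terminals at (or reachable through a nullable prefix from) the front of some alternative:
  FIRST(L) = { 'f', 'g', 'id' }
  FIRST(D) = { 'f', 'g', 'id' }

Productions for D:
  D → L T: FIRST = { 'f', 'g', 'id' }
  D → D / L: FIRST = { 'f', 'g', 'id' }
Productions for T:
  T → ε: FIRST = { ε }
  T → L: FIRST = { 'f', 'g', 'id' }
  T → d id: FIRST = { 'd' }
Productions for L:
  L → f: FIRST = { 'f' }
  L → g f: FIRST = { 'g' }
  L → id L id: FIRST = { 'id' }

Conflict for D: D → L T and D → D / L
  Overlap: { 'f', 'g', 'id' }

Answer: Yes. D → L T / D → D '/' L on { 'f', 'g', 'id' }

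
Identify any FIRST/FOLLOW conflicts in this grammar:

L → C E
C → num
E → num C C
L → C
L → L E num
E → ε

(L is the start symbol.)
A FIRST/FOLLOW conflict occurs when a non-terminal N has a nullable alternative N → β (β ⇒* ε) and another alternative N → α with FIRST(α) ∩ FOLLOW(N) ≠ ∅: on such a lookahead the parser cannot decide between expanding α and letting N vanish via β.

Nullable non-terminals: E.

E: nullable alternative(s) E → ε; FOLLOW(E) = { $, 'num' }
  E → num C C: FIRST \ {ε} = { 'num' } — overlaps FOLLOW(E) on { 'num' }: CONFLICT
  E → ε: FIRST \ {ε} = { } — this is the only nullable alternative, skip

C, L have no nullable alternative, so no FIRST/FOLLOW check is needed there.

So the grammar has 1 FIRST/FOLLOW conflict (marked CONFLICT above).

Answer: Yes. E → num C C with FOLLOW(E) on { 'num' }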